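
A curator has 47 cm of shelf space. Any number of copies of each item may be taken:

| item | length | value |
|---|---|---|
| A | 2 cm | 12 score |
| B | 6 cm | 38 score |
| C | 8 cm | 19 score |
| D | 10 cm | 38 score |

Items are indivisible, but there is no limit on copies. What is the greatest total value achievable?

290 score

Best value-per-unit is B at 38/6; filling with it alone gives 7×38 = 266.
Optimal mix: 2×A + 7×B → length 46, value 290.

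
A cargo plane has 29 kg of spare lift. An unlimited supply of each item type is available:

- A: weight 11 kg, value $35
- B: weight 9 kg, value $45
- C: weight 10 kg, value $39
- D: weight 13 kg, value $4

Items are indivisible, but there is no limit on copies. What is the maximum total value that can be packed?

$135

Best value-per-unit is B at 45/9, and filling with it alone uses weight 3×9=27. No mix of the others beats 3×45 = 135.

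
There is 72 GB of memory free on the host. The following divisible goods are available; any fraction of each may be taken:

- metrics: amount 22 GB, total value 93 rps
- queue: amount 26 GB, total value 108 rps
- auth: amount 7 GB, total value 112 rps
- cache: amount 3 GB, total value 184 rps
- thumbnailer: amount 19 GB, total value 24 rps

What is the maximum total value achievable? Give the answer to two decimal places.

514.68

Take in order of value per unit:
- cache (184/3 per unit): all 3 → value 184, running total 184.00
- auth (112/7 per unit): all 7 → value 112, running total 296.00
- metrics (93/22 per unit): all 22 → value 93, running total 389.00
- queue (108/26 per unit): all 26 → value 108, running total 497.00
- thumbnailer (24/19 per unit): 14 of 19 → value 14×24/19 = 17.6842, running total 514.68
Total 514.68.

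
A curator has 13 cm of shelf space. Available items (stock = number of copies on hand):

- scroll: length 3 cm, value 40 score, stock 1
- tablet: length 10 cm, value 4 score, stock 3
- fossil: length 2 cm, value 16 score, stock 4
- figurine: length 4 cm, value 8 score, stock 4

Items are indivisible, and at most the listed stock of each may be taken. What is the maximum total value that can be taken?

104 score

Top feasible selections:
- 1×scroll + 4×fossil: length 11, value 104
- 1×scroll + 3×fossil + 1×figurine: length 13, value 96
- 1×scroll + 3×fossil: length 9, value 88
- 1×scroll + 2×fossil + 1×figurine: length 11, value 80
Best: 104 score.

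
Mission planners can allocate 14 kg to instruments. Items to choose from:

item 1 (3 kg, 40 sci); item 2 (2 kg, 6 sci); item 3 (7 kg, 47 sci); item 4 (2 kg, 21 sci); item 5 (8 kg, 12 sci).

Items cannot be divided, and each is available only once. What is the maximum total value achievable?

114 sci

Check high-value combinations within 14 kg:
- item 1+item 2+item 3+item 4: mass 3+2+7+2=14, value 40+6+47+21=114
- item 1+item 3+item 4: mass 3+7+2=12, value 40+47+21=108
- item 1+item 2+item 3: mass 3+2+7=12, value 40+6+47=93
- item 1+item 3: mass 3+7=10, value 40+47=87
Best: 114 sci.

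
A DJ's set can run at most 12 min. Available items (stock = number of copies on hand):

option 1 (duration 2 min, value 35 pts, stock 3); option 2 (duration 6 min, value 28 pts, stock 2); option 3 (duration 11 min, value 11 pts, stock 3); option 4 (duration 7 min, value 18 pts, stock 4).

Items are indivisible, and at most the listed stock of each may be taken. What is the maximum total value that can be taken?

133 pts

Top feasible selections:
- 3×option 1 + 1×option 2: duration 12, value 133
- 3×option 1: duration 6, value 105
- 2×option 1 + 1×option 2: duration 10, value 98
Best: 133 pts.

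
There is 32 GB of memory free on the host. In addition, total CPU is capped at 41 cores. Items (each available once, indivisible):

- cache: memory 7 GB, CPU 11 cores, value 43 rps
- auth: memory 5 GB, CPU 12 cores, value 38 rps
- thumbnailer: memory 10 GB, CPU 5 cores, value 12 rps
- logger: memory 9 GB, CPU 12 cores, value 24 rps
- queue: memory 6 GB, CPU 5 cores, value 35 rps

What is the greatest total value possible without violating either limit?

Feasible sets respecting both limits:
- cache+auth+logger+queue: memory 27, CPU 40, value 140
- cache+auth+thumbnailer+queue: memory 28, CPU 33, value 128
- cache+auth+thumbnailer+logger: memory 31, CPU 40, value 117
Best: 140 rps.

140 rps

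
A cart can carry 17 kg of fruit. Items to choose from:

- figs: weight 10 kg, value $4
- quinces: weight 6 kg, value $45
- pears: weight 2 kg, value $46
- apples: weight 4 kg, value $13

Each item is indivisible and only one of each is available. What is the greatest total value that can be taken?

$104

Check high-value combinations within 17 kg:
- quinces+pears+apples: weight 6+2+4=12, value 45+46+13=104
- quinces+pears: weight 6+2=8, value 45+46=91
- figs+pears+apples: weight 10+2+4=16, value 4+46+13=63
Best: $104.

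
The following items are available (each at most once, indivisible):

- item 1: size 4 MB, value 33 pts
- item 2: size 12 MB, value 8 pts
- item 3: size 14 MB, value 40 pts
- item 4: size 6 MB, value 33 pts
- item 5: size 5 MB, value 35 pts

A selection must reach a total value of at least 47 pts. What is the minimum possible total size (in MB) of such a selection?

9

Subsets with value ≥ 47, sorted by total size:
- item 1+item 5: size 9, value 68
- item 1+item 4: size 10, value 66
- item 4+item 5: size 11, value 68
- item 1+item 4+item 5: size 15, value 101
Minimum size: 9 MB.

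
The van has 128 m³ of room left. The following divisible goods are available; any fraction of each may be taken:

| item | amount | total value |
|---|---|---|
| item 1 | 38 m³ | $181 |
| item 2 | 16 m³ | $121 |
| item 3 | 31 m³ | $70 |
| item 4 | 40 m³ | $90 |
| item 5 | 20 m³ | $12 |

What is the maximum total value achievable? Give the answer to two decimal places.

463.80

Take in order of value per unit:
- item 2 (121/16 per unit): all 16 → value 121, running total 121.00
- item 1 (181/38 per unit): all 38 → value 181, running total 302.00
- item 3 (70/31 per unit): all 31 → value 70, running total 372.00
- item 4 (90/40 per unit): all 40 → value 90, running total 462.00
- item 5 (12/20 per unit): 3 of 20 → value 3×12/20 = 1.8000, running total 463.80
Total 463.80.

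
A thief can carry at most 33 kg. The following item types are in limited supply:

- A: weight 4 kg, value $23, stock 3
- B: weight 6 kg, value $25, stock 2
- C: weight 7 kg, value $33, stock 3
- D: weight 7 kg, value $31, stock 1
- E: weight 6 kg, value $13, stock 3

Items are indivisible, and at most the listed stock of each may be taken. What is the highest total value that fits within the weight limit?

Top feasible selections:
- 3×A + 3×C: weight 33, value 168
- 3×A + 2×C + 1×D: weight 33, value 166
Best: $168.

$168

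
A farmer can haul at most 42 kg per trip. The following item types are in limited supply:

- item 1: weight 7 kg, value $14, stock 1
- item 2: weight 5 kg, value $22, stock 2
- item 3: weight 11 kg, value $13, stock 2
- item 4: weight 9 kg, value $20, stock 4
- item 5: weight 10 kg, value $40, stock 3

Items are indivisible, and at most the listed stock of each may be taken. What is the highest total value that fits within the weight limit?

Best selections within weight 42 and stock limits:
- 2×item 2 + 3×item 5: weight 40, value 164
- 1×item 1 + 1×item 2 + 3×item 5: weight 42, value 156
- 2×item 2 + 1×item 4 + 2×item 5: weight 39, value 144
- 1×item 2 + 3×item 5: weight 35, value 142
Best: $164.

$164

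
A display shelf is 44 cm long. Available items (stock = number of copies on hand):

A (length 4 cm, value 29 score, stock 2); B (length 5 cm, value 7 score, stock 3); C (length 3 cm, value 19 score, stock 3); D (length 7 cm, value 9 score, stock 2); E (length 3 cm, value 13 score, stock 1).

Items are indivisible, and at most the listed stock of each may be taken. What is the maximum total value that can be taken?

160 score

Top feasible selections:
- 2×A + 2×B + 3×C + 2×D + 1×E: length 44, value 160
- 2×A + 3×B + 3×C + 1×D + 1×E: length 42, value 158
- 2×A + 1×B + 3×C + 2×D + 1×E: length 39, value 153
- 2×A + 2×B + 3×C + 1×D + 1×E: length 37, value 151
Best: 160 score.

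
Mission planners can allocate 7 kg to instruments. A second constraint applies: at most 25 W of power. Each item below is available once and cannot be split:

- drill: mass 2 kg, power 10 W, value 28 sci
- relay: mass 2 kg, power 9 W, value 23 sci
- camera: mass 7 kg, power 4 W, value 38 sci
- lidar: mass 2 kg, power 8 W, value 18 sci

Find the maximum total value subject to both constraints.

Feasible sets respecting both limits:
- drill+relay: mass 4, power 19, value 51
- drill+lidar: mass 4, power 18, value 46
- relay+lidar: mass 4, power 17, value 41
- camera: mass 7, power 4, value 38
Best: 51 sci.

51 sci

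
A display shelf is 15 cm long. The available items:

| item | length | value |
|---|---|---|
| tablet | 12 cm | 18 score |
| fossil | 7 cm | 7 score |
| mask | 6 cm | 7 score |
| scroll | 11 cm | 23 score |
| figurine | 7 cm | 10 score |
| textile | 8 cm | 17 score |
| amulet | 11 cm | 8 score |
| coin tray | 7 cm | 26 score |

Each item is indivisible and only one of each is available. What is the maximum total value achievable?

43 score

Check high-value combinations within 15 cm:
- textile+coin tray: length 8+7=15, value 17+26=43
- figurine+coin tray: length 7+7=14, value 10+26=36
- mask+coin tray: length 6+7=13, value 7+26=33
Best: 43 score.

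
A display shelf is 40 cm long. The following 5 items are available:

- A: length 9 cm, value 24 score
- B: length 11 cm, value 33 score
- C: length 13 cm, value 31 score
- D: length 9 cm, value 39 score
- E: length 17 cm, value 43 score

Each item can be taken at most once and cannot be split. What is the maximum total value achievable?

115 score

This is a 0/1 knapsack; check combinations near the capacity.
- B+D+E: length 11+9+17=37, value 33+39+43=115
- C+D+E: length 13+9+17=39, value 31+39+43=113
- A+D+E: length 9+9+17=35, value 24+39+43=106
Best: 115 score.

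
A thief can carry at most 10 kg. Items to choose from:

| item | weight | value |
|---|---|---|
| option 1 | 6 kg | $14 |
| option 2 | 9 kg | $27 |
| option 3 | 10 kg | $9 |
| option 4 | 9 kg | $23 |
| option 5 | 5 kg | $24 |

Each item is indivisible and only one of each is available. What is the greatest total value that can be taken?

Check high-value combinations within 10 kg:
- option 2: weight 9, value 27
- option 5: weight 5, value 24
- option 4: weight 9, value 23
- option 1: weight 6, value 14
Best: $27.

$27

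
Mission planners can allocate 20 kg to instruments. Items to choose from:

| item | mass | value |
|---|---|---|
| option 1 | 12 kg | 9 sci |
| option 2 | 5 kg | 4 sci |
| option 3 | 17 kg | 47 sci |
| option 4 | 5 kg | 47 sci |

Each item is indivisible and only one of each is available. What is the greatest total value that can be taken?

This is a 0/1 knapsack; check combinations near the capacity.
- option 1+option 4: mass 12+5=17, value 9+47=56
- option 2+option 4: mass 5+5=10, value 4+47=51
- option 4: mass 5, value 47
Best: 56 sci.

56 sci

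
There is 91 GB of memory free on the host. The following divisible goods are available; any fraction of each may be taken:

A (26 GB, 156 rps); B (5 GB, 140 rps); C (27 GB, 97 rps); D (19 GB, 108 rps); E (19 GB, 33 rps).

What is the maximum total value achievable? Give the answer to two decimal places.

525.32

Take in order of value per unit:
- B (140/5 per unit): all 5 → value 140, running total 140.00
- A (156/26 per unit): all 26 → value 156, running total 296.00
- D (108/19 per unit): all 19 → value 108, running total 404.00
- C (97/27 per unit): all 27 → value 97, running total 501.00
- E (33/19 per unit): 14 of 19 → value 14×33/19 = 24.3158, running total 525.32
Total 525.32.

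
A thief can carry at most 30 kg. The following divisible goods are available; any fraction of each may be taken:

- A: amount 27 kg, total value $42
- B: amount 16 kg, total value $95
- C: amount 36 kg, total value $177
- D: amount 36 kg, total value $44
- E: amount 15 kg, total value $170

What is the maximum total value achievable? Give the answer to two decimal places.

259.06

Take in order of value per unit:
- E (170/15 per unit): all 15 → value 170, running total 170.00
- B (95/16 per unit): 15 of 16 → value 15×95/16 = 89.0625, running total 259.06
Total 259.06.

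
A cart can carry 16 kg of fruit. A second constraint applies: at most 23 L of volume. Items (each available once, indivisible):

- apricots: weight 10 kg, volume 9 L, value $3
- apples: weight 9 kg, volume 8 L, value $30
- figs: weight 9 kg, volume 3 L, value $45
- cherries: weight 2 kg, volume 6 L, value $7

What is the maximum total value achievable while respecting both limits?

$52

Feasible sets respecting both limits:
- figs+cherries: weight 11, volume 9, value 52
- figs: weight 9, volume 3, value 45
- apples+cherries: weight 11, volume 14, value 37
- apples: weight 9, volume 8, value 30
Best: $52.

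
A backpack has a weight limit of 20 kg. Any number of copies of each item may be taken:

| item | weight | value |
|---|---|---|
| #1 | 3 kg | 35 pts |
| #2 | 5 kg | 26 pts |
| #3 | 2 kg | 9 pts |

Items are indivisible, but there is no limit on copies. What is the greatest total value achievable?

Best value-per-unit is #1 at 35/3; filling with it alone gives 6×35 = 210.
Optimal mix: 6×#1 + 1×#3 → weight 20, value 219.

219 pts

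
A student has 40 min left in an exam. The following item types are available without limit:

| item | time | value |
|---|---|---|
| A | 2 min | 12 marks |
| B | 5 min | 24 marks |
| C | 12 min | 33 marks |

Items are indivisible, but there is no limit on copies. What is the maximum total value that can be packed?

240 marks

Best value-per-unit is A at 12/2, and filling with it alone uses time 20×2=40. No mix of the others beats 20×12 = 240.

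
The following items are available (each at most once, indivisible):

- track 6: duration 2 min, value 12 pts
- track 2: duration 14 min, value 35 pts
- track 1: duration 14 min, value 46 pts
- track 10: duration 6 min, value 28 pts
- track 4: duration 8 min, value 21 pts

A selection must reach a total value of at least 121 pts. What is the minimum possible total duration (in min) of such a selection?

Subsets with value ≥ 121, sorted by total duration:
- track 6+track 2+track 1+track 10: duration 36, value 121
- track 2+track 1+track 10+track 4: duration 42, value 130
- track 6+track 2+track 1+track 10+track 4: duration 44, value 142
Minimum duration: 36 min.

36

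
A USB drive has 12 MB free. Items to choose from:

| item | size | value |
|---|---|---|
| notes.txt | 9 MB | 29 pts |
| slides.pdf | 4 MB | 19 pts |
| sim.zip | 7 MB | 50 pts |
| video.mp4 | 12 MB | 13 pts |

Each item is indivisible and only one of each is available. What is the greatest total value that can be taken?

69 pts

Check high-value combinations within 12 MB:
- slides.pdf+sim.zip: size 4+7=11, value 19+50=69
- sim.zip: size 7, value 50
- notes.txt: size 9, value 29
Best: 69 pts.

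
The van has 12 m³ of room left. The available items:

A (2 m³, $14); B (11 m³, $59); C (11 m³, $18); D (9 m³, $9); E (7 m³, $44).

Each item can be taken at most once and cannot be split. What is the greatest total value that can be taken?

This is a 0/1 knapsack; check combinations near the capacity.
- B: volume 11, value 59
- A+E: volume 2+7=9, value 14+44=58
- E: volume 7, value 44
Best: $59.

$59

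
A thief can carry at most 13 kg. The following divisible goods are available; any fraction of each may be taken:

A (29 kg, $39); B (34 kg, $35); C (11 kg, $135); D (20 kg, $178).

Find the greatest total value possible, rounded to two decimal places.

Take in order of value per unit:
- C (135/11 per unit): all 11 → value 135, running total 135.00
- D (178/20 per unit): 2 of 20 → value 2×178/20 = 17.8000, running total 152.80
Total 152.80.

152.80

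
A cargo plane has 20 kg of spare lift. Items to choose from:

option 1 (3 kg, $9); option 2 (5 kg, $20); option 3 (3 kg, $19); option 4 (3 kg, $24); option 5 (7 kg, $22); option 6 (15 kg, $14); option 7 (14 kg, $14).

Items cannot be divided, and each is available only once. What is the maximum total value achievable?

Check high-value combinations within 20 kg:
- option 2+option 3+option 4+option 5: weight 5+3+3+7=18, value 20+19+24+22=85
- option 1+option 2+option 4+option 5: weight 3+5+3+7=18, value 9+20+24+22=75
- option 1+option 3+option 4+option 5: weight 3+3+3+7=16, value 9+19+24+22=74
Best: $85.

$85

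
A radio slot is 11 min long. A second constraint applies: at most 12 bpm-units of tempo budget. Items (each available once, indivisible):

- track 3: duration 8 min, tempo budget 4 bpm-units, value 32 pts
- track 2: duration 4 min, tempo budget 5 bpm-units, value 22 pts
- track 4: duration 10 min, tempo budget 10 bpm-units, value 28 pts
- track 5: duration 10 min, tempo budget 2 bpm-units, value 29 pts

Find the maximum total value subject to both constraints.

32 pts

Feasible sets respecting both limits:
- track 3: duration 8, tempo budget 4, value 32
- track 5: duration 10, tempo budget 2, value 29
- track 4: duration 10, tempo budget 10, value 28
Best: 32 pts.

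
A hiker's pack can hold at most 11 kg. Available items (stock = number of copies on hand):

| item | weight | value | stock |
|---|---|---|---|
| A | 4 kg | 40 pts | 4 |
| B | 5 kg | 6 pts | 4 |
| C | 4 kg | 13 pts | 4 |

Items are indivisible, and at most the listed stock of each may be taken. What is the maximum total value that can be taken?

80 pts

Top feasible selections:
- 2×A: weight 8, value 80
- 1×A + 1×C: weight 8, value 53
- 1×A + 1×B: weight 9, value 46
- 1×A: weight 4, value 40
Best: 80 pts.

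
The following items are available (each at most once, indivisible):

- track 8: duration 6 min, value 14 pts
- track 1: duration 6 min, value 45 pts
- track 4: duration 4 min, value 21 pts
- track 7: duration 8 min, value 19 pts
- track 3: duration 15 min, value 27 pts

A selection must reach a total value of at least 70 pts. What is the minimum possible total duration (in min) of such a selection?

16

Subsets with value ≥ 70, sorted by total duration:
- track 8+track 1+track 4: duration 16, value 80
- track 1+track 4+track 7: duration 18, value 85
Minimum duration: 16 min.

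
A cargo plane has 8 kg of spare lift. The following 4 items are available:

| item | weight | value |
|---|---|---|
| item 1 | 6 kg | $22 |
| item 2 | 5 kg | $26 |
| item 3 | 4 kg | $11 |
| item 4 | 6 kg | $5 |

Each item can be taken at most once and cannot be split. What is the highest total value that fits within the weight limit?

Check high-value combinations within 8 kg:
- item 2: weight 5, value 26
- item 1: weight 6, value 22
- item 3: weight 4, value 11
- item 4: weight 6, value 5
Best: $26.

$26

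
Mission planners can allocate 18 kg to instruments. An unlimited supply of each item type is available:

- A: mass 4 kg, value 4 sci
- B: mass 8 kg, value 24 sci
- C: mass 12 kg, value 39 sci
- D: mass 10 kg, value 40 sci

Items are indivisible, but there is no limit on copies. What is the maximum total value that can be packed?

64 sci

Best value-per-unit is D at 40/10; filling with it alone gives 1×40 = 40.
Optimal mix: 1×B + 1×D → mass 18, value 64.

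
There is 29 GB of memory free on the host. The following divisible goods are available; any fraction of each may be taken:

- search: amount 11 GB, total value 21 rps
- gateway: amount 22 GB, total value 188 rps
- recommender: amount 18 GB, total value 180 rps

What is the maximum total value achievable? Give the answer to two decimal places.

274.00

Take in order of value per unit:
- recommender (180/18 per unit): all 18 → value 180, running total 180.00
- gateway (188/22 per unit): 11 of 22 → value 11×188/22 = 94.0000, running total 274.00
Total 274.00.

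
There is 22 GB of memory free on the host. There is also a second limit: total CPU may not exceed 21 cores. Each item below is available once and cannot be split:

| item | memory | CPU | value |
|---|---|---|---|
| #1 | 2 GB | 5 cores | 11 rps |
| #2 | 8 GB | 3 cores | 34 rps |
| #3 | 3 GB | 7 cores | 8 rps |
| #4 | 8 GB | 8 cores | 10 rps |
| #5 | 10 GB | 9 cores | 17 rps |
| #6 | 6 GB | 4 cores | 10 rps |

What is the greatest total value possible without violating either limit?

63 rps

Feasible sets respecting both limits:
- #1+#2+#3+#6: memory 19, CPU 19, value 63
- #1+#2+#5: memory 20, CPU 17, value 62
- #2+#3+#5: memory 21, CPU 19, value 59
Best: 63 rps.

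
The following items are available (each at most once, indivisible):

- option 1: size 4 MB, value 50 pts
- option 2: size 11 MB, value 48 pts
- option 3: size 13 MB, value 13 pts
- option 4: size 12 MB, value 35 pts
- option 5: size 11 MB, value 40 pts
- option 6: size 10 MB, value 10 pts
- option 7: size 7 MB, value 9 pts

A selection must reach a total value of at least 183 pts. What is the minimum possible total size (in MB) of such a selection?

48

Subsets with value ≥ 183, sorted by total size:
- option 1+option 2+option 4+option 5+option 6: size 48, value 183
- option 1+option 2+option 3+option 4+option 5: size 51, value 186
- option 1+option 2+option 4+option 5+option 6+option 7: size 55, value 192
Minimum size: 48 MB.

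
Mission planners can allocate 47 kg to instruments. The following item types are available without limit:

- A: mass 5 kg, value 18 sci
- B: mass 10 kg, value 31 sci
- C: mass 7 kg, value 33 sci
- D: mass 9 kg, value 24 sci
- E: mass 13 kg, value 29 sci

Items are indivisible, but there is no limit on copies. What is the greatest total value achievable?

216 sci

Best value-per-unit is C at 33/7; filling with it alone gives 6×33 = 198.
Optimal mix: 1×A + 6×C → mass 47, value 216.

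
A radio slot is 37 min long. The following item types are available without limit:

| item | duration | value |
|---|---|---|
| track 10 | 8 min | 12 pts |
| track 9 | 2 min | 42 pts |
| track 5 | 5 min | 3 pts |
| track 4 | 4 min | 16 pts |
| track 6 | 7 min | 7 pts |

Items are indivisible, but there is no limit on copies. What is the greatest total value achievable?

Best value-per-unit is track 9 at 42/2, and filling with it alone uses duration 18×2=36. No mix of the others beats 18×42 = 756.

756 pts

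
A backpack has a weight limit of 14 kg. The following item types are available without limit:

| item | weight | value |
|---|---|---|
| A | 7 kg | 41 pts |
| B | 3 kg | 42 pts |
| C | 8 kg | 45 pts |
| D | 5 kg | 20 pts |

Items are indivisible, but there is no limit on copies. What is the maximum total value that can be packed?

168 pts

Best value-per-unit is B at 42/3, and filling with it alone uses weight 4×3=12. No mix of the others beats 4×42 = 168.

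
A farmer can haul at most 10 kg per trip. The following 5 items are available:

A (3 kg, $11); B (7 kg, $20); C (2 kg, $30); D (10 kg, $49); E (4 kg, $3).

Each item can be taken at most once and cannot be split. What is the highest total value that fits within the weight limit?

$50

Check high-value combinations within 10 kg:
- B+C: weight 7+2=9, value 20+30=50
- D: weight 10, value 49
- A+C+E: weight 3+2+4=9, value 11+30+3=44
- A+C: weight 3+2=5, value 11+30=41
- C+E: weight 2+4=6, value 30+3=33
Best: $50.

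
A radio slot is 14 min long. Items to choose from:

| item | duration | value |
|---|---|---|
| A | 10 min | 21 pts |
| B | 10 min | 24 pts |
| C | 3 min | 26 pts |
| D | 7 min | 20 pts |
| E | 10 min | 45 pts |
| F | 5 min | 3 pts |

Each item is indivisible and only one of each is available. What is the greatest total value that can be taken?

Check high-value combinations within 14 min:
- C+E: duration 3+10=13, value 26+45=71
- B+C: duration 10+3=13, value 24+26=50
- A+C: duration 10+3=13, value 21+26=47
Best: 71 pts.

71 pts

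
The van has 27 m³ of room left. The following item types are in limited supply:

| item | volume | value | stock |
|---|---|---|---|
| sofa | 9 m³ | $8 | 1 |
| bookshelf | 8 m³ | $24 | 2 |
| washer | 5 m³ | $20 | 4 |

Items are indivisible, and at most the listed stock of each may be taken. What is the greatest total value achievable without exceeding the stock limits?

$88

Best selections within volume 27 and stock limits:
- 2×bookshelf + 2×washer: volume 26, value 88
- 1×bookshelf + 3×washer: volume 23, value 84
- 4×washer: volume 20, value 80
Best: $88.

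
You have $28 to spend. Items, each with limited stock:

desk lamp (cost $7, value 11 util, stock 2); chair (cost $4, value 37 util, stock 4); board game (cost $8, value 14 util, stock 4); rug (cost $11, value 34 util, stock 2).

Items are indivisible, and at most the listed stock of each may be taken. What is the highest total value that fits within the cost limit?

Best selections within cost 28 and stock limits:
- 4×chair + 1×rug: cost 27, value 182
- 4×chair + 1×board game: cost 24, value 162
- 1×desk lamp + 4×chair: cost 23, value 159
- 4×chair: cost 16, value 148
Best: 182 util.

182 util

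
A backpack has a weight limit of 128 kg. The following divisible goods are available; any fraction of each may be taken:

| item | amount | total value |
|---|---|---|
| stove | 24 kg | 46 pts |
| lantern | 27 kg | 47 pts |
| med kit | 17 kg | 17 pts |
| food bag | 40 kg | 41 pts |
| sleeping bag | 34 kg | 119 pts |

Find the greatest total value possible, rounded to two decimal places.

256.00

Take in order of value per unit:
- sleeping bag (119/34 per unit): all 34 → value 119, running total 119.00
- stove (46/24 per unit): all 24 → value 46, running total 165.00
- lantern (47/27 per unit): all 27 → value 47, running total 212.00
- food bag (41/40 per unit): all 40 → value 41, running total 253.00
- med kit (17/17 per unit): 3 of 17 → value 3×17/17 = 3.0000, running total 256.00
Total 256.00.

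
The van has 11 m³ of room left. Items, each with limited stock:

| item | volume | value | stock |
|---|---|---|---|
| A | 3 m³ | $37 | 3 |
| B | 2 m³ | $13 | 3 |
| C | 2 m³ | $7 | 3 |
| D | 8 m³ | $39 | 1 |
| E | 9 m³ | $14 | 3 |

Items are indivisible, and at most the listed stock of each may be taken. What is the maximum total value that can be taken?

$124

Top feasible selections:
- 3×A + 1×B: volume 11, value 124
- 3×A + 1×C: volume 11, value 118
Best: $124.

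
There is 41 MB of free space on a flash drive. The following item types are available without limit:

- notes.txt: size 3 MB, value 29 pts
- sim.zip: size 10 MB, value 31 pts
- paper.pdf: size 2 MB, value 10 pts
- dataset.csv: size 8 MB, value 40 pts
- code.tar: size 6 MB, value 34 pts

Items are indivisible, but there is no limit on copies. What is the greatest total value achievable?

387 pts

Best value-per-unit is notes.txt at 29/3; filling with it alone gives 13×29 = 377.
Optimal mix: 13×notes.txt + 1×paper.pdf → size 41, value 387.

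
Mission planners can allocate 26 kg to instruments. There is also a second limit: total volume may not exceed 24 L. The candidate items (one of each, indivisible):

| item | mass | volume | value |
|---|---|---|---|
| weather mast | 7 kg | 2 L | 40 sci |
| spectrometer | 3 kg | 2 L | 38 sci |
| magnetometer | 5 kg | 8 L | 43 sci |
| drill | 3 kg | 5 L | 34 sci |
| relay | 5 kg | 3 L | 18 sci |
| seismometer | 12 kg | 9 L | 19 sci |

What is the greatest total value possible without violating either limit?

173 sci

Feasible sets respecting both limits:
- weather mast+spectrometer+magnetometer+drill+relay: mass 23, volume 20, value 173
- weather mast+spectrometer+magnetometer+drill: mass 18, volume 17, value 155
- weather mast+spectrometer+magnetometer+relay: mass 20, volume 15, value 139
Best: 173 sci.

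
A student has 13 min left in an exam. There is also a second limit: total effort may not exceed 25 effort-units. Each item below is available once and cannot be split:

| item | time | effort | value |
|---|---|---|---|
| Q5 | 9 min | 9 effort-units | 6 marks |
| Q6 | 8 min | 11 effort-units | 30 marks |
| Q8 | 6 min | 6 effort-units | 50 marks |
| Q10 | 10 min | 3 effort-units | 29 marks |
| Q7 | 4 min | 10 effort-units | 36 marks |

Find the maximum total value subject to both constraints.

86 marks

Feasible sets respecting both limits:
- Q8+Q7: time 10, effort 16, value 86
- Q6+Q7: time 12, effort 21, value 66
- Q8: time 6, effort 6, value 50
- Q5+Q7: time 13, effort 19, value 42
Best: 86 marks.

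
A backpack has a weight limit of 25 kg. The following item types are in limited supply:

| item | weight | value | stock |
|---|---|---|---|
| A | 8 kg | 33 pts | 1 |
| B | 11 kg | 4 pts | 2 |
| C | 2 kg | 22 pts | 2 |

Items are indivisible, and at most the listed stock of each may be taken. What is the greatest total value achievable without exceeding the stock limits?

Top feasible selections:
- 1×A + 1×B + 2×C: weight 23, value 81
- 1×A + 2×C: weight 12, value 77
Best: 81 pts.

81 pts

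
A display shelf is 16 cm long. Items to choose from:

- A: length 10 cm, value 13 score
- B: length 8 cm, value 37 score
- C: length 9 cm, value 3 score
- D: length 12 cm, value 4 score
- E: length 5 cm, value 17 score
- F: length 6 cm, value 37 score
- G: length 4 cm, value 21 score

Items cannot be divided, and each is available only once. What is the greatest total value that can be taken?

75 score

This is a 0/1 knapsack; check combinations near the capacity.
- E+F+G: length 5+6+4=15, value 17+37+21=75
- B+F: length 8+6=14, value 37+37=74
- F+G: length 6+4=10, value 37+21=58
- B+G: length 8+4=12, value 37+21=58
- E+F: length 5+6=11, value 17+37=54
Best: 75 score.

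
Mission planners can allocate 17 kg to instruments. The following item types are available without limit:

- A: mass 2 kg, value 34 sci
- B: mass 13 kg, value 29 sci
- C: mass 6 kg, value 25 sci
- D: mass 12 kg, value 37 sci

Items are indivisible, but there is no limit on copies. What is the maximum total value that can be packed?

272 sci

Best value-per-unit is A at 34/2, and filling with it alone uses mass 8×2=16. No mix of the others beats 8×34 = 272.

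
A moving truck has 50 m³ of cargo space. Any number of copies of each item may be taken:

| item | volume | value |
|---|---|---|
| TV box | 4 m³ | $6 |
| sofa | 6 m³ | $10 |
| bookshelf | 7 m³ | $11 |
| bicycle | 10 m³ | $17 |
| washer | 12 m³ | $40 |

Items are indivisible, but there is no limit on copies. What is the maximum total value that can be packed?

Best value-per-unit is washer at 40/12, and filling with it alone uses volume 4×12=48. No mix of the others beats 4×40 = 160.

$160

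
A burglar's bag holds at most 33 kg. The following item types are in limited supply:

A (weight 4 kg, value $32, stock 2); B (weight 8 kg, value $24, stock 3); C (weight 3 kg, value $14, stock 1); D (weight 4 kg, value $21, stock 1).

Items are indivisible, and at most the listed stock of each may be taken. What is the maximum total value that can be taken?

$147

Top feasible selections:
- 2×A + 2×B + 1×C + 1×D: weight 31, value 147
- 2×A + 3×B: weight 32, value 136
Best: $147.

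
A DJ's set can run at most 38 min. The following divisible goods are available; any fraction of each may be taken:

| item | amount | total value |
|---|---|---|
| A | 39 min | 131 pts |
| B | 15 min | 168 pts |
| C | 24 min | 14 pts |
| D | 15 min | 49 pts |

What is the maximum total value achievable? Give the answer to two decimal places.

245.26

Take in order of value per unit:
- B (168/15 per unit): all 15 → value 168, running total 168.00
- A (131/39 per unit): 23 of 39 → value 23×131/39 = 77.2564, running total 245.26
Total 245.26.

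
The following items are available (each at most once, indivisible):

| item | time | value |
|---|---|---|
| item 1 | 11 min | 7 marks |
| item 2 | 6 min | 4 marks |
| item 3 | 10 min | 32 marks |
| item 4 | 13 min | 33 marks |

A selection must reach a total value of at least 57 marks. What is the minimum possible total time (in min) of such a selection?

23

Subsets with value ≥ 57, sorted by total time:
- item 3+item 4: time 23, value 65
- item 2+item 3+item 4: time 29, value 69
- item 1+item 3+item 4: time 34, value 72
Minimum time: 23 min.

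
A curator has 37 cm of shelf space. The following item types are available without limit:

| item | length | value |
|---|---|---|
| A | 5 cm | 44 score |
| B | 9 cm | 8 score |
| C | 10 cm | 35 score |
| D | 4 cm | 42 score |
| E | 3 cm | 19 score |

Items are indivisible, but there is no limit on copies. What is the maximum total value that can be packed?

380 score

Best value-per-unit is D at 42/4; filling with it alone gives 9×42 = 378.
Optimal mix: 1×A + 8×D → length 37, value 380.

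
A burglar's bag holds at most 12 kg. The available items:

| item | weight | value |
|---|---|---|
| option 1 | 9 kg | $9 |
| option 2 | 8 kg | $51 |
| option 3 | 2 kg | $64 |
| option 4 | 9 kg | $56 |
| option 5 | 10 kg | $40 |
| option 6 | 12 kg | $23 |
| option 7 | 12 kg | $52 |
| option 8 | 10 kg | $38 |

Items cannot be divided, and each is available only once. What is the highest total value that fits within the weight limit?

$120

Check high-value combinations within 12 kg:
- option 3+option 4: weight 2+9=11, value 64+56=120
- option 2+option 3: weight 8+2=10, value 51+64=115
- option 3+option 5: weight 2+10=12, value 64+40=104
- option 3+option 8: weight 2+10=12, value 64+38=102
- option 1+option 3: weight 9+2=11, value 9+64=73
Best: $120.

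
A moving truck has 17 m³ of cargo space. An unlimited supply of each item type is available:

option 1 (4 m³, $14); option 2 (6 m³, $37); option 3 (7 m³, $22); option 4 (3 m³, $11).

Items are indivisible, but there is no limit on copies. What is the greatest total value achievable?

$88

Best value-per-unit is option 2 at 37/6; filling with it alone gives 2×37 = 74.
Optimal mix: 1×option 1 + 2×option 2 → volume 16, value 88.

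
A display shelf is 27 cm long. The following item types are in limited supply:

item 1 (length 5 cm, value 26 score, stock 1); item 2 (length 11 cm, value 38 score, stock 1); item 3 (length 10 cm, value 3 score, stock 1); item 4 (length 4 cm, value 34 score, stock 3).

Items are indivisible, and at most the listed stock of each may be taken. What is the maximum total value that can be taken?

Top feasible selections:
- 1×item 2 + 3×item 4: length 23, value 140
- 1×item 1 + 1×item 2 + 2×item 4: length 24, value 132
- 1×item 1 + 1×item 3 + 3×item 4: length 27, value 131
- 1×item 1 + 3×item 4: length 17, value 128
Best: 140 score.

140 score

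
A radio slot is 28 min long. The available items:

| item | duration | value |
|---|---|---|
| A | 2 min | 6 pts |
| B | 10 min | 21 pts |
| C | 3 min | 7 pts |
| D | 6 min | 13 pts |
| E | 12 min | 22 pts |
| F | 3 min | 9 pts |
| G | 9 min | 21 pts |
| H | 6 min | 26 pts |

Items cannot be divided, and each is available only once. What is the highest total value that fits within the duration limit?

77 pts

This is a 0/1 knapsack; check combinations near the capacity.
- B+F+G+H: duration 10+3+9+6=28, value 21+9+21+26=77
- C+D+F+G+H: duration 3+6+3+9+6=27, value 7+13+9+21+26=76
- B+C+D+F+H: duration 10+3+6+3+6=28, value 21+7+13+9+26=76
- A+D+F+G+H: duration 2+6+3+9+6=26, value 6+13+9+21+26=75
- A+B+D+F+H: duration 2+10+6+3+6=27, value 6+21+13+9+26=75
Best: 77 pts.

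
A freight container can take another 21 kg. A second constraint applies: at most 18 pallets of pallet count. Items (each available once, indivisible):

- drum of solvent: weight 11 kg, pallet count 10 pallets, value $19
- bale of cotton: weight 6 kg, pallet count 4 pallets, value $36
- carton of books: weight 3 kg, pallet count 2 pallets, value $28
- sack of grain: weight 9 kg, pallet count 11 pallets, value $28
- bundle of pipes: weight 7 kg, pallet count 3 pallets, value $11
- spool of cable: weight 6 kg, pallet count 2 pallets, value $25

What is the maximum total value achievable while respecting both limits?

Feasible sets respecting both limits:
- bale of cotton+carton of books+sack of grain: weight 18, pallet count 17, value 92
- bale of cotton+carton of books+spool of cable: weight 15, pallet count 8, value 89
- bale of cotton+sack of grain+spool of cable: weight 21, pallet count 17, value 89
Best: $92.

$92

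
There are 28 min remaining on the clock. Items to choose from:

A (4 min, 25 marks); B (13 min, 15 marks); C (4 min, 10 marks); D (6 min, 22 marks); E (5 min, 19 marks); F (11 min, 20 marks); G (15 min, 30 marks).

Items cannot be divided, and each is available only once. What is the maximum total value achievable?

Check high-value combinations within 28 min:
- A+D+E+F: time 4+6+5+11=26, value 25+22+19+20=86
- A+C+E+G: time 4+4+5+15=28, value 25+10+19+30=84
- A+B+D+E: time 4+13+6+5=28, value 25+15+22+19=81
- A+C+D+F: time 4+4+6+11=25, value 25+10+22+20=77
- A+D+G: time 4+6+15=25, value 25+22+30=77
Best: 86 marks.

86 marks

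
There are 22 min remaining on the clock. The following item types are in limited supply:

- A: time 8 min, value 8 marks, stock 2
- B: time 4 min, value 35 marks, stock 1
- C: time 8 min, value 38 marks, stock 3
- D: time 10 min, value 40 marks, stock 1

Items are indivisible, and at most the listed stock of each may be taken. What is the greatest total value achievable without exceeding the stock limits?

Top feasible selections:
- 1×B + 1×C + 1×D: time 22, value 113
- 1×B + 2×C: time 20, value 111
- 1×A + 1×B + 1×D: time 22, value 83
Best: 113 marks.

113 marks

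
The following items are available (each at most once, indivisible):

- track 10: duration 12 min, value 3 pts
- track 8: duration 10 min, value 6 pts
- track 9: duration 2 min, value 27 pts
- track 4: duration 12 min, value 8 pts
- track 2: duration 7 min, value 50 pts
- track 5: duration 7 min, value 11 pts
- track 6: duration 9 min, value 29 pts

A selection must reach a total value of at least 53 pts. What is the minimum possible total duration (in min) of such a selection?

Subsets with value ≥ 53, sorted by total duration:
- track 9+track 2: duration 9, value 77
- track 9+track 6: duration 11, value 56
- track 2+track 5: duration 14, value 61
Minimum duration: 9 min.

9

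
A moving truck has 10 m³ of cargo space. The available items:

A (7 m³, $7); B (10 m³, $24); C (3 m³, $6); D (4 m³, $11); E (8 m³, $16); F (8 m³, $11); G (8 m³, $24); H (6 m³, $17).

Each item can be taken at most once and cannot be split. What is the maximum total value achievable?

This is a 0/1 knapsack; check combinations near the capacity.
- D+H: volume 4+6=10, value 11+17=28
- G: volume 8, value 24
- B: volume 10, value 24
Best: $28.

$28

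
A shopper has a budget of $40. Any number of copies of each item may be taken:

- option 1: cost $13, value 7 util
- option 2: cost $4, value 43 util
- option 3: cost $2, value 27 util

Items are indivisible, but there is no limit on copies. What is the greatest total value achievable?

Best value-per-unit is option 3 at 27/2, and filling with it alone uses cost 20×2=40. No mix of the others beats 20×27 = 540.

540 util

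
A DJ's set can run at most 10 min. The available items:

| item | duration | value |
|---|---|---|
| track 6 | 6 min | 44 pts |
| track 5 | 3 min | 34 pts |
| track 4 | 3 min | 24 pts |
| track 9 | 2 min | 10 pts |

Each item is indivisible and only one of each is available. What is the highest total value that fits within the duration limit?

This is a 0/1 knapsack; check combinations near the capacity.
- track 6+track 5: duration 6+3=9, value 44+34=78
- track 5+track 4+track 9: duration 3+3+2=8, value 34+24+10=68
- track 6+track 4: duration 6+3=9, value 44+24=68
- track 5+track 4: duration 3+3=6, value 34+24=58
- track 6+track 9: duration 6+2=8, value 44+10=54
Best: 78 pts.

78 pts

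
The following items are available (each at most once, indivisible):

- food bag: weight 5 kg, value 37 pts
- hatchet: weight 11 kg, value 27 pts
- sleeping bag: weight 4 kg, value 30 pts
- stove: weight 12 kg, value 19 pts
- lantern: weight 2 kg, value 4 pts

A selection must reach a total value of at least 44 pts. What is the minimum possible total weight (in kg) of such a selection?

Subsets with value ≥ 44, sorted by total weight:
- food bag+sleeping bag: weight 9, value 67
- food bag+sleeping bag+lantern: weight 11, value 71
- hatchet+sleeping bag: weight 15, value 57
- food bag+hatchet: weight 16, value 64
Minimum weight: 9 kg.

9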